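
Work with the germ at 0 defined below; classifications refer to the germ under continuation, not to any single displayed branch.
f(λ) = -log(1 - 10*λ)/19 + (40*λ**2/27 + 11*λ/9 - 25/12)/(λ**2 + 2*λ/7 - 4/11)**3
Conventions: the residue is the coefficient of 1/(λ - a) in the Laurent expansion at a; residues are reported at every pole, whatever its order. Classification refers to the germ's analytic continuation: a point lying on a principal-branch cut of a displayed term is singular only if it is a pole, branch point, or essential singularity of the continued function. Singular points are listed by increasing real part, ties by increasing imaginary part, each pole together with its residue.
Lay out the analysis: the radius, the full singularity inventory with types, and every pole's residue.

Radius of convergence at 0: 1/10.
At -1/7 - (3/77)*sqrt(253): a pole of order 3; residue (530932787/1702990656)*sqrt(253).
At 1/10: a logarithmic branch point.
At -1/7 + (3/77)*sqrt(253): a pole of order 3; residue -(530932787/1702990656)*sqrt(253).

Denominator factor (λ**2 + 2*λ/7 - 4/11)^3: discriminant 828/539, real irrational roots -1/7 + (3/77)*sqrt(253) and -1/7 - (3/77)*sqrt(253); poles of order 3, moduli -1/7 + (3/77)*sqrt(253) and 1/7 + (3/77)*sqrt(253).
Branch term (-1/19)*log(1 - λ/(1/10)): its argument vanishes at λ = 1/10, a logarithmic branch point, modulus 1/10.
The radius of convergence is the smallest modulus among the singular points: 1/10.
The branch term is analytic at -1/7 - (3/77)*sqrt(253) and contributes nothing to the residue; only the rational part matters.
The factor λ**2 + 2*λ/7 - 4/11 splits as (λ - a)(λ - a') with a = -1/7 - (3/77)*sqrt(253), a' = -1/7 + (3/77)*sqrt(253). At the order-3 pole a set g(λ) = (λ - a)^3*(rational part) = [40*λ**2/27 + 11*λ/9 - 25/12] / (λ - a')^3.
Order-3 pole: residue = g''(a)/2; g''(-1/7 - (3/77)*sqrt(253)) = (530932787/851495328)*sqrt(253), so the residue is (530932787/1702990656)*sqrt(253).
The branch term is analytic at -1/7 + (3/77)*sqrt(253) and contributes nothing to the residue; only the rational part matters.
The factor λ**2 + 2*λ/7 - 4/11 splits as (λ - a)(λ - a') with a = -1/7 + (3/77)*sqrt(253), a' = -1/7 - (3/77)*sqrt(253). At the order-3 pole a set g(λ) = (λ - a)^3*(rational part) = [40*λ**2/27 + 11*λ/9 - 25/12] / (λ - a')^3.
Order-3 pole: residue = g''(a)/2; g''(-1/7 + (3/77)*sqrt(253)) = -(530932787/851495328)*sqrt(253), so the residue is -(530932787/1702990656)*sqrt(253).
List the singular points by increasing real part (a conjugate pair: the negative imaginary part first).


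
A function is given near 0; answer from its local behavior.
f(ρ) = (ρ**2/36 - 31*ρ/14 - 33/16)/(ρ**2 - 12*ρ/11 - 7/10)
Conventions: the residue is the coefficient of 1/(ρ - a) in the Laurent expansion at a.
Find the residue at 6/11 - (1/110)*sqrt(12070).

The residue is -1009/924 + (1972417/133832160)*sqrt(12070).

The factor ρ**2 - 12*ρ/11 - 7/10 splits as (ρ - a)(ρ - a') with a = 6/11 - (1/110)*sqrt(12070), a' = 6/11 + (1/110)*sqrt(12070). At the order-1 pole a set g(ρ) = (ρ - a)*f(ρ) = [ρ**2/36 - 31*ρ/14 - 33/16] / (ρ - a').
Simple pole: residue = g(a) at a = 6/11 - (1/110)*sqrt(12070), which is -1009/924 + (1972417/133832160)*sqrt(12070).


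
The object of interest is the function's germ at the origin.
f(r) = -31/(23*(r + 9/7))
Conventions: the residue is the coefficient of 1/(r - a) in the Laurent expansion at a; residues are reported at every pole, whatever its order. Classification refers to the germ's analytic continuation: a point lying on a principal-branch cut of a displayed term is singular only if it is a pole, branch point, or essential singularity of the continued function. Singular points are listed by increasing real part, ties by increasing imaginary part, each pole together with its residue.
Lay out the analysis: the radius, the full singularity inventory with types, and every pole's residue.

Radius of convergence at 0: 9/7.
At -9/7: a pole of order 1; residue -31/23.

Denominator factor (r + 9/7): pole of order 1 at -9/7, modulus 9/7.
The radius of convergence is the smallest modulus among the singular points: 9/7.
At the order-1 pole -9/7 set g(r) = (r - (-9/7))*f(r) = -31/23.
Simple pole: residue = g(a) at a = -9/7, which is -31/23.


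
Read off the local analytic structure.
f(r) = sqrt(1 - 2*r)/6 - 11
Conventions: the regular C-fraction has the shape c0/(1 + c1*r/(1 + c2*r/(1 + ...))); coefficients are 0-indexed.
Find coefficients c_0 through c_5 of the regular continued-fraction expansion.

Taylor coefficients (expand at 0): a_0 = -65/6, a_1 = -1/6, a_2 = -1/12, a_3 = -1/12, a_4 = -5/48, a_5 = -7/48.
c0 = a_0 = -65/6. Peel one level at a time: if S = 1 + c*r/S' with S'(0) = 1, then c is the r-coefficient of S and S' = c*r/(S - 1).
S_1 = c0/f = 1 + (-1/65)*r + (-63/8450)*r^2 + ...; c1 = -1/65.
S_2 = c1*r/(S_1 - 1) = 1 + (-63/130)*r + (-1/4)*r^2 + ...; c2 = -63/130.
S_3 = c2*r/(S_2 - 1) = 1 + (-65/126)*r + (-3965/15876)*r^2 + ...; c3 = -65/126.
S_4 = c3*r/(S_3 - 1) = 1 + (-61/126)*r + (-1/4)*r^2 + ...; c4 = -61/126.
S_5 = c4*r/(S_4 - 1) = 1 + (-63/122)*r + ...; c5 = -63/122.

The regular C-fraction coefficients are [-65/6, -1/65, -63/130, -65/126, -61/126, -63/122].


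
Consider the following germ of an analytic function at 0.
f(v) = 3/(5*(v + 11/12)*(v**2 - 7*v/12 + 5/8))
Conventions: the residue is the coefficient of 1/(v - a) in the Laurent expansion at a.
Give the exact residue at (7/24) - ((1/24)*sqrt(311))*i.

The factor v**2 - 7*v/12 + 5/8 splits as (v - a)(v - a') with a = (7/24) - ((1/24)*sqrt(311))*i, a' = (7/24) + ((1/24)*sqrt(311))*i. At the order-1 pole a set g(v) = (v - a)*f(v) = [3/(5*(v + 11/12))] / (v - a').
Simple pole: residue = g(a) at a = (7/24) - ((1/24)*sqrt(311))*i, which is (-3/20) + ((87/6220)*sqrt(311))*i.

The residue is (-3/20) + ((87/6220)*sqrt(311))*i.


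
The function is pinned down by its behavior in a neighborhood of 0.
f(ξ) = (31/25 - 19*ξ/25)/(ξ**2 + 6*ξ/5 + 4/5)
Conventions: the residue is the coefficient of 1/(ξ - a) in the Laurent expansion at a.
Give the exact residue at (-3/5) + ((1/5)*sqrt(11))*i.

The residue is (-19/50) - ((106/275)*sqrt(11))*i.

The factor ξ**2 + 6*ξ/5 + 4/5 splits as (ξ - a)(ξ - a') with a = (-3/5) + ((1/5)*sqrt(11))*i, a' = (-3/5) - ((1/5)*sqrt(11))*i. At the order-1 pole a set g(ξ) = (ξ - a)*f(ξ) = [31/25 - 19*ξ/25] / (ξ - a').
Simple pole: residue = g(a) at a = (-3/5) + ((1/5)*sqrt(11))*i, which is (-19/50) - ((106/275)*sqrt(11))*i.


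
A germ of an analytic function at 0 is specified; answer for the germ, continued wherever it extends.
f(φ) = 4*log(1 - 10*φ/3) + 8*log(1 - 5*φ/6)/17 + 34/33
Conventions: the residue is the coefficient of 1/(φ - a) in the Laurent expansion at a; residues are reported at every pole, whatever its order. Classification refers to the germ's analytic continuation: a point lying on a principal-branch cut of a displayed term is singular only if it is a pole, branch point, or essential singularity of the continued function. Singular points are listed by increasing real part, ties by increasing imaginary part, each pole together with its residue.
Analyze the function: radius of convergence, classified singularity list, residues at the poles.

Radius of convergence at 0: 3/10.
At 3/10: a logarithmic branch point.
At 6/5: a logarithmic branch point.

Branch term (8/17)*log(1 - φ/(6/5)): its argument vanishes at φ = 6/5, a logarithmic branch point, modulus 6/5.
Branch term (4)*log(1 - φ/(3/10)): its argument vanishes at φ = 3/10, a logarithmic branch point, modulus 3/10.
The radius of convergence is the smallest modulus among the singular points: 3/10.
List the singular points by increasing real part (a conjugate pair: the negative imaginary part first).


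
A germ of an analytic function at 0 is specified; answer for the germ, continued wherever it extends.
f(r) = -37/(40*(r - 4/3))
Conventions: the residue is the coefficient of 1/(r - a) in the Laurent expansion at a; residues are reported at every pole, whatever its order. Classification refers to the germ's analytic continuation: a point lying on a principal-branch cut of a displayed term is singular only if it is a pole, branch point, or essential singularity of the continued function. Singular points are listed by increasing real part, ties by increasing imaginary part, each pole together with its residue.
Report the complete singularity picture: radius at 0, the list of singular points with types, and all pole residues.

Denominator factor (r - 4/3): pole of order 1 at 4/3, modulus 4/3.
The radius of convergence is the smallest modulus among the singular points: 4/3.
At the order-1 pole 4/3 set g(r) = (r - (4/3))*f(r) = -37/40.
Simple pole: residue = g(a) at a = 4/3, which is -37/40.

Radius of convergence at 0: 4/3.
At 4/3: a pole of order 1; residue -37/40.


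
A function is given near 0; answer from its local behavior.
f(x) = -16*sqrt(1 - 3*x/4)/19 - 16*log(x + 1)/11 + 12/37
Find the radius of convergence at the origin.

The radius of convergence is 1.

Branch term (-16/19)*sqrt(1 - x/(4/3)): its argument vanishes at x = 4/3, a square-root branch point, modulus 4/3.
Branch term (-16/11)*log(1 - x/(-1)): its argument vanishes at x = -1, a logarithmic branch point, modulus 1.
The radius of convergence is the smallest modulus among the singular points: 1.


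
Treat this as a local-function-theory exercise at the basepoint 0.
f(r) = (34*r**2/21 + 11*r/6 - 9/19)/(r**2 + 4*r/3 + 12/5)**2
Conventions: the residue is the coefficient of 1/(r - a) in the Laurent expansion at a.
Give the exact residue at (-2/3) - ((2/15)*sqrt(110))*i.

The factor r**2 + 4*r/3 + 12/5 splits as (r - a)(r - a') with a = (-2/3) - ((2/15)*sqrt(110))*i, a' = (-2/3) + ((2/15)*sqrt(110))*i. At the order-2 pole a set g(r) = (r - a)^2*f(r) = [34*r**2/21 + 11*r/6 - 9/19] / (r - a')^2.
Order-2 pole: residue = g'(a); g'((-2/3) - ((2/15)*sqrt(110))*i) = ((19659/1029952)*sqrt(110))*i, so the residue is ((19659/1029952)*sqrt(110))*i.

The residue is ((19659/1029952)*sqrt(110))*i.


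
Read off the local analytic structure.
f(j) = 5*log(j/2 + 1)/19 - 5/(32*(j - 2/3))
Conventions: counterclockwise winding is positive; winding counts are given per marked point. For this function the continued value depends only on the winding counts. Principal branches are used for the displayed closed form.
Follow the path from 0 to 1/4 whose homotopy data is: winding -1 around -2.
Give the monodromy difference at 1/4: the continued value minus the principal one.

Continued minus principal equals -(10/19)*pi*i.

The rational part is single-valued and drops out of the difference; each branch term changes only by its own monodromy.
(5/19)*log(1 - j/(-2)): each positive loop around -2 adds 2*pi*i to the log, so winding -1 contributes (5/19)*(-1)*2*pi*i = -(10/19)*pi*i.
Summing the contributions at j = 1/4 gives -(10/19)*pi*i.


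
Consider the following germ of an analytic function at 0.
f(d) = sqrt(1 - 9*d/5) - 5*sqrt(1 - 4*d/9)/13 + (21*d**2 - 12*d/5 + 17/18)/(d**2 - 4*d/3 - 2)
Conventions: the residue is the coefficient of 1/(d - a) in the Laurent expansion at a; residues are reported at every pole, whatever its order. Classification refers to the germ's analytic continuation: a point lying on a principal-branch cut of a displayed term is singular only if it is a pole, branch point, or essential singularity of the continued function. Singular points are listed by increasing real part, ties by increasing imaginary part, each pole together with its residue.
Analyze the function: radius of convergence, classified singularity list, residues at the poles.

Radius of convergence at 0: 5/9.
At 2/3 - (1/3)*sqrt(22): a pole of order 1; residue 64/5 - (491/120)*sqrt(22).
At 5/9: an algebraic (square-root) branch point.
At 2/3 + (1/3)*sqrt(22): a pole of order 1; residue 64/5 + (491/120)*sqrt(22).
At 9/4: an algebraic (square-root) branch point.

Denominator factor (d**2 - 4*d/3 - 2): discriminant 88/9, real irrational roots 2/3 + (1/3)*sqrt(22) and 2/3 - (1/3)*sqrt(22); poles of order 1, moduli 2/3 + (1/3)*sqrt(22) and -2/3 + (1/3)*sqrt(22).
Branch term (-5/13)*sqrt(1 - d/(9/4)): its argument vanishes at d = 9/4, a square-root branch point, modulus 9/4.
Branch term (1)*sqrt(1 - d/(5/9)): its argument vanishes at d = 5/9, a square-root branch point, modulus 5/9.
The radius of convergence is the smallest modulus among the singular points: 5/9.
The branch terms are analytic at 2/3 - (1/3)*sqrt(22) and contribute nothing to the residue; only the rational part matters.
The factor d**2 - 4*d/3 - 2 splits as (d - a)(d - a') with a = 2/3 - (1/3)*sqrt(22), a' = 2/3 + (1/3)*sqrt(22). At the order-1 pole a set g(d) = (d - a)*(rational part) = [21*d**2 - 12*d/5 + 17/18] / (d - a').
Simple pole: residue = g(a) at a = 2/3 - (1/3)*sqrt(22), which is 64/5 - (491/120)*sqrt(22).
The branch terms are analytic at 2/3 + (1/3)*sqrt(22) and contribute nothing to the residue; only the rational part matters.
The factor d**2 - 4*d/3 - 2 splits as (d - a)(d - a') with a = 2/3 + (1/3)*sqrt(22), a' = 2/3 - (1/3)*sqrt(22). At the order-1 pole a set g(d) = (d - a)*(rational part) = [21*d**2 - 12*d/5 + 17/18] / (d - a').
Simple pole: residue = g(a) at a = 2/3 + (1/3)*sqrt(22), which is 64/5 + (491/120)*sqrt(22).
List the singular points by increasing real part (a conjugate pair: the negative imaginary part first).


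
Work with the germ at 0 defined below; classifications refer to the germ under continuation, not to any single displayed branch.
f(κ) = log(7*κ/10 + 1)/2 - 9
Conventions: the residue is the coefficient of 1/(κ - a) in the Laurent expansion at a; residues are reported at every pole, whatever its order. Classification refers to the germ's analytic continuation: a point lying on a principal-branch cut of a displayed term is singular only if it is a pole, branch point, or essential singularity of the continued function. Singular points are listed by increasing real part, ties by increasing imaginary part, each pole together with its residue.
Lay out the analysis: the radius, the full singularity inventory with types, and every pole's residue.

Branch term (1/2)*log(1 - κ/(-10/7)): its argument vanishes at κ = -10/7, a logarithmic branch point, modulus 10/7.
The radius of convergence is the smallest modulus among the singular points: 10/7.

Radius of convergence at 0: 10/7.
At -10/7: a logarithmic branch point.


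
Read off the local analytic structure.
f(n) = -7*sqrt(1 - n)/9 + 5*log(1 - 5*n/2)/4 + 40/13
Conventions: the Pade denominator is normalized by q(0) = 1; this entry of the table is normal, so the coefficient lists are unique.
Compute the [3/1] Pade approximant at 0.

The Pade approximant has numerator coefficients [269/117, -513034/72579, 481267/357312, 3069767/4287744]; denominator coefficients [1, -28055/14888].

Taylor coefficients needed (expand at 0): a_0 = 269/117, a_1 = -197/72, a_2 = -1097/288, a_3 = -1861/288, a_4 = -28055/2304.
Write the denominator as Q(n) = 1 + q1*n. Requiring Q*f - P = O(n^5) with deg P <= 3 kills the coefficients of n^4..n^4 in Q*f:
  n^4: a_4 + q1*a_3 = 0, i.e. -28055/2304 + (-1861/288)*q1 = 0.
Solving this linear system: q1 = -28055/14888.
The numerator is Q*f truncated at degree 3: P0 = a_0 = 269/117; P1 = a_1 + q1*a_0 = -513034/72579; P2 = a_2 + q1*a_1 = 481267/357312; P3 = a_3 + q1*a_2 = 3069767/4287744.


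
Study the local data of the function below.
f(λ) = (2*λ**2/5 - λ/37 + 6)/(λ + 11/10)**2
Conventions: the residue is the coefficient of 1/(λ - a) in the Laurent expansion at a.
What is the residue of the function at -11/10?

At the order-2 pole -11/10 set g(λ) = (λ - (-11/10))^2*f(λ) = 2*λ**2/5 - λ/37 + 6.
Order-2 pole: residue = g'(a); g'(-11/10) = -839/925, so the residue is -839/925.

The residue is -839/925.


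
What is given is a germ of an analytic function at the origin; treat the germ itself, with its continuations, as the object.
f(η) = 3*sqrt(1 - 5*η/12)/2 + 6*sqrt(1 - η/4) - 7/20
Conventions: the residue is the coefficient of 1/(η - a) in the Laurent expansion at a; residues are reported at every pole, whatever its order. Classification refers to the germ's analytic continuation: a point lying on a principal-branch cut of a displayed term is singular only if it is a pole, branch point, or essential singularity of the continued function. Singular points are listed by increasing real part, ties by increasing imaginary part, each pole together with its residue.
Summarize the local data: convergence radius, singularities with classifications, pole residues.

Branch term (6)*sqrt(1 - η/(4)): its argument vanishes at η = 4, a square-root branch point, modulus 4.
Branch term (3/2)*sqrt(1 - η/(12/5)): its argument vanishes at η = 12/5, a square-root branch point, modulus 12/5.
The radius of convergence is the smallest modulus among the singular points: 12/5.
List the singular points by increasing real part (a conjugate pair: the negative imaginary part first).

Radius of convergence at 0: 12/5.
At 12/5: an algebraic (square-root) branch point.
At 4: an algebraic (square-root) branch point.


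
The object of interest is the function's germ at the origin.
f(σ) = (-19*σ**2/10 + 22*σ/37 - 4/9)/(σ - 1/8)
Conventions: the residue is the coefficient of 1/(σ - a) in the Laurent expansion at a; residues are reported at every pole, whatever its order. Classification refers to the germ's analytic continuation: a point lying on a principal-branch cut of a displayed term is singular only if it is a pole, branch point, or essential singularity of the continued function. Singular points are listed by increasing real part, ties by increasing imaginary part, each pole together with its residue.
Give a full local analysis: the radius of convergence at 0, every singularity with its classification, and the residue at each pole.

Denominator factor (σ - 1/8): pole of order 1 at 1/8, modulus 1/8.
The radius of convergence is the smallest modulus among the singular points: 1/8.
At the order-1 pole 1/8 set g(σ) = (σ - (1/8))*f(σ) = -19*σ**2/10 + 22*σ/37 - 4/9.
Simple pole: residue = g(a) at a = 1/8, which is -85207/213120.

Radius of convergence at 0: 1/8.
At 1/8: a pole of order 1; residue -85207/213120.


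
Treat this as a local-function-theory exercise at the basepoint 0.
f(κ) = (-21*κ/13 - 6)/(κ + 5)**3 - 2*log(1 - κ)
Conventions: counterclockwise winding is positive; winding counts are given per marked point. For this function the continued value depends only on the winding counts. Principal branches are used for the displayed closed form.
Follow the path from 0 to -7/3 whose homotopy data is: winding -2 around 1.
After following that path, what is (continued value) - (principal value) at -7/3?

Continued minus principal equals (8)*pi*i.

The rational part is single-valued and drops out of the difference; each branch term changes only by its own monodromy.
(-2)*log(1 - κ/(1)): each positive loop around 1 adds 2*pi*i to the log, so winding -2 contributes (-2)*(-2)*2*pi*i = (8)*pi*i.
Summing the contributions at κ = -7/3 gives (8)*pi*i.


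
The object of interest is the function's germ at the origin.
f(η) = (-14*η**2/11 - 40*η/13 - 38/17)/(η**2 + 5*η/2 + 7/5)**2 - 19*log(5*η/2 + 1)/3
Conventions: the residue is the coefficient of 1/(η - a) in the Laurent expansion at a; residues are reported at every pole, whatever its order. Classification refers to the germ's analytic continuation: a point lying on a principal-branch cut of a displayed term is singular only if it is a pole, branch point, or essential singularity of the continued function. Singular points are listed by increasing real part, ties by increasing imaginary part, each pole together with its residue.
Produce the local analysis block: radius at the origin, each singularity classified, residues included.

Denominator factor (η**2 + 5*η/2 + 7/5)^2: discriminant 13/20, real irrational roots -5/4 + (1/20)*sqrt(65) and -5/4 - (1/20)*sqrt(65); poles of order 2, moduli 5/4 - (1/20)*sqrt(65) and 5/4 + (1/20)*sqrt(65).
Branch term (-19/3)*log(1 - η/(-2/5)): its argument vanishes at η = -2/5, a logarithmic branch point, modulus 2/5.
The radius of convergence is the smallest modulus among the singular points: 2/5.
The branch term is analytic at -5/4 - (1/20)*sqrt(65) and contributes nothing to the residue; only the rational part matters.
The factor η**2 + 5*η/2 + 7/5 splits as (η - a)(η - a') with a = -5/4 - (1/20)*sqrt(65), a' = -5/4 + (1/20)*sqrt(65). At the order-2 pole a set g(η) = (η - a)^2*(rational part) = [-14*η**2/11 - 40*η/13 - 38/17] / (η - a')^2.
Order-2 pole: residue = g'(a); g'(-5/4 - (1/20)*sqrt(65)) = -(33248/410839)*sqrt(65), so the residue is -(33248/410839)*sqrt(65).
The branch term is analytic at -5/4 + (1/20)*sqrt(65) and contributes nothing to the residue; only the rational part matters.
The factor η**2 + 5*η/2 + 7/5 splits as (η - a)(η - a') with a = -5/4 + (1/20)*sqrt(65), a' = -5/4 - (1/20)*sqrt(65). At the order-2 pole a set g(η) = (η - a)^2*(rational part) = [-14*η**2/11 - 40*η/13 - 38/17] / (η - a')^2.
Order-2 pole: residue = g'(a); g'(-5/4 + (1/20)*sqrt(65)) = (33248/410839)*sqrt(65), so the residue is (33248/410839)*sqrt(65).
List the singular points by increasing real part (a conjugate pair: the negative imaginary part first).

Radius of convergence at 0: 2/5.
At -5/4 - (1/20)*sqrt(65): a pole of order 2; residue -(33248/410839)*sqrt(65).
At -5/4 + (1/20)*sqrt(65): a pole of order 2; residue (33248/410839)*sqrt(65).
At -2/5: a logarithmic branch point.


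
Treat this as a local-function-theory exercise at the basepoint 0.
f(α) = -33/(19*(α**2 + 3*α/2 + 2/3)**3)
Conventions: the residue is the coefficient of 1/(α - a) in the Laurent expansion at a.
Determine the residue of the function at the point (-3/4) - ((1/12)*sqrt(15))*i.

The residue is -((57024/2375)*sqrt(15))*i.

The factor α**2 + 3*α/2 + 2/3 splits as (α - a)(α - a') with a = (-3/4) - ((1/12)*sqrt(15))*i, a' = (-3/4) + ((1/12)*sqrt(15))*i. At the order-3 pole a set g(α) = (α - a)^3*f(α) = [-33/19] / (α - a')^3.
Order-3 pole: residue = g''(a)/2; g''((-3/4) - ((1/12)*sqrt(15))*i) = -((114048/2375)*sqrt(15))*i, so the residue is -((57024/2375)*sqrt(15))*i.


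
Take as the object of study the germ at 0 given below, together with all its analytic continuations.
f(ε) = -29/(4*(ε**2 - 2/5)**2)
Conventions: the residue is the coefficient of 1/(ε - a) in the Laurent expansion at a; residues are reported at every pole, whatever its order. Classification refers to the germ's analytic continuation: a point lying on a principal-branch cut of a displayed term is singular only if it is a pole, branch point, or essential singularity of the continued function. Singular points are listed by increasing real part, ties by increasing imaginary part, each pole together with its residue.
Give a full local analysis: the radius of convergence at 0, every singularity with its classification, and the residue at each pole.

Denominator factor (ε**2 - 2/5)^2: discriminant 8/5, real irrational roots (1/5)*sqrt(10) and -(1/5)*sqrt(10); poles of order 2, moduli (1/5)*sqrt(10) and (1/5)*sqrt(10).
The radius of convergence is the smallest modulus among the singular points: (1/5)*sqrt(10).
The factor ε**2 - 2/5 splits as (ε - a)(ε - a') with a = -(1/5)*sqrt(10), a' = (1/5)*sqrt(10). At the order-2 pole a set g(ε) = (ε - a)^2*f(ε) = [-29/4] / (ε - a')^2.
Order-2 pole: residue = g'(a); g'(-(1/5)*sqrt(10)) = -(145/64)*sqrt(10), so the residue is -(145/64)*sqrt(10).
The factor ε**2 - 2/5 splits as (ε - a)(ε - a') with a = (1/5)*sqrt(10), a' = -(1/5)*sqrt(10). At the order-2 pole a set g(ε) = (ε - a)^2*f(ε) = [-29/4] / (ε - a')^2.
Order-2 pole: residue = g'(a); g'((1/5)*sqrt(10)) = (145/64)*sqrt(10), so the residue is (145/64)*sqrt(10).
List the singular points by increasing real part (a conjugate pair: the negative imaginary part first).

Radius of convergence at 0: (1/5)*sqrt(10).
At -(1/5)*sqrt(10): a pole of order 2; residue -(145/64)*sqrt(10).
At (1/5)*sqrt(10): a pole of order 2; residue (145/64)*sqrt(10).


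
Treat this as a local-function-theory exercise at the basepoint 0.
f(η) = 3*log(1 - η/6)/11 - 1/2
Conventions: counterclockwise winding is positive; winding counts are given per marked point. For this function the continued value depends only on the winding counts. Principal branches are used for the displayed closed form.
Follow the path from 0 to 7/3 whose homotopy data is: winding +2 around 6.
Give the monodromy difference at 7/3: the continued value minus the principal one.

The rational part is single-valued and drops out of the difference; each branch term changes only by its own monodromy.
(3/11)*log(1 - η/(6)): each positive loop around 6 adds 2*pi*i to the log, so winding +2 contributes (3/11)*(2)*2*pi*i = (12/11)*pi*i.
Summing the contributions at η = 7/3 gives (12/11)*pi*i.

Continued minus principal equals (12/11)*pi*i.


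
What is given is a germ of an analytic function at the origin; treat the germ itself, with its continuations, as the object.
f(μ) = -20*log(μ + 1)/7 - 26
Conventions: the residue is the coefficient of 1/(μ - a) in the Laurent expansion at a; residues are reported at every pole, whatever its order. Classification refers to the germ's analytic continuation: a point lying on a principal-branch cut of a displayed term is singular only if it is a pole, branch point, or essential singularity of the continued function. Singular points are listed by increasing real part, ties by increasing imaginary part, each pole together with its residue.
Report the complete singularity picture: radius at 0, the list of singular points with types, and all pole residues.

Radius of convergence at 0: 1.
At -1: a logarithmic branch point.

Branch term (-20/7)*log(1 - μ/(-1)): its argument vanishes at μ = -1, a logarithmic branch point, modulus 1.
The radius of convergence is the smallest modulus among the singular points: 1.


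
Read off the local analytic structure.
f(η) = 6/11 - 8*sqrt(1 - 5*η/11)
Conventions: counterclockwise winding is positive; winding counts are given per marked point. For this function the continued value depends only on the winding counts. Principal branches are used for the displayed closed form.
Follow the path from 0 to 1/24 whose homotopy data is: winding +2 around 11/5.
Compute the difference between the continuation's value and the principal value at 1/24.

Continued minus principal equals 0.

The rational part is single-valued and drops out of the difference; each branch term changes only by its own monodromy.
(-8)*sqrt(1 - η/(11/5)): winding +2 is even, the square root returns to the same sheet, contribution 0.
Summing the contributions at η = 1/24 gives 0.


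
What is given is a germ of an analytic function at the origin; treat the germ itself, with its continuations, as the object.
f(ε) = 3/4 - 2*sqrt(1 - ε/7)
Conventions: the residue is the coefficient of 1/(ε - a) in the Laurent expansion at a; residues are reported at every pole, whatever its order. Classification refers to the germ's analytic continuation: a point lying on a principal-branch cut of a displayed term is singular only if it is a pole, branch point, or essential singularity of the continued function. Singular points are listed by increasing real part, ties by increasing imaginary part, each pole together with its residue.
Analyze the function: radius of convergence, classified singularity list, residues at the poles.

Radius of convergence at 0: 7.
At 7: an algebraic (square-root) branch point.

Branch term (-2)*sqrt(1 - ε/(7)): its argument vanishes at ε = 7, a square-root branch point, modulus 7.
The radius of convergence is the smallest modulus among the singular points: 7.


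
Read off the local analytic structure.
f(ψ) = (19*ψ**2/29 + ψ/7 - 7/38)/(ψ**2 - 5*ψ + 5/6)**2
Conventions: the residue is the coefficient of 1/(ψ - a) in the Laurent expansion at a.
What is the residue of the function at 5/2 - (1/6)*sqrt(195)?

The residue is (16637/16295825)*sqrt(195).

The factor ψ**2 - 5*ψ + 5/6 splits as (ψ - a)(ψ - a') with a = 5/2 - (1/6)*sqrt(195), a' = 5/2 + (1/6)*sqrt(195). At the order-2 pole a set g(ψ) = (ψ - a)^2*f(ψ) = [19*ψ**2/29 + ψ/7 - 7/38] / (ψ - a')^2.
Order-2 pole: residue = g'(a); g'(5/2 - (1/6)*sqrt(195)) = (16637/16295825)*sqrt(195), so the residue is (16637/16295825)*sqrt(195).


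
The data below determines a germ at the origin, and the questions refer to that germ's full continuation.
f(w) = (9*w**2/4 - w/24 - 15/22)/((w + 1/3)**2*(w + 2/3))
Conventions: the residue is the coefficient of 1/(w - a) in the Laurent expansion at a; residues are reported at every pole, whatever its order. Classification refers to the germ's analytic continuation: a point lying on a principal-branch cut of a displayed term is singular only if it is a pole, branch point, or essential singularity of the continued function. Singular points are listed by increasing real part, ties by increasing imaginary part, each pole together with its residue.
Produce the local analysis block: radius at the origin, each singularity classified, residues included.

Denominator factor (w + 1/3)^2: pole of order 2 at -1/3, modulus 1/3.
Denominator factor (w + 2/3): pole of order 1 at -2/3, modulus 2/3.
The radius of convergence is the smallest modulus among the singular points: 1/3.
At the order-1 pole -2/3 set g(w) = (w - (-2/3))*f(w) = (9*w**2/4 - w/24 - 15/22)/(w + 1/3)**2.
Simple pole: residue = g(a) at a = -2/3, which is 137/44.
At the order-2 pole -1/3 set g(w) = (w - (-1/3))^2*f(w) = (9*w**2/4 - w/24 - 15/22)/(w + 2/3).
Order-2 pole: residue = g'(a); g'(-1/3) = -19/22, so the residue is -19/22.
List the singular points by increasing real part (a conjugate pair: the negative imaginary part first).

Radius of convergence at 0: 1/3.
At -2/3: a pole of order 1; residue 137/44.
At -1/3: a pole of order 2; residue -19/22.


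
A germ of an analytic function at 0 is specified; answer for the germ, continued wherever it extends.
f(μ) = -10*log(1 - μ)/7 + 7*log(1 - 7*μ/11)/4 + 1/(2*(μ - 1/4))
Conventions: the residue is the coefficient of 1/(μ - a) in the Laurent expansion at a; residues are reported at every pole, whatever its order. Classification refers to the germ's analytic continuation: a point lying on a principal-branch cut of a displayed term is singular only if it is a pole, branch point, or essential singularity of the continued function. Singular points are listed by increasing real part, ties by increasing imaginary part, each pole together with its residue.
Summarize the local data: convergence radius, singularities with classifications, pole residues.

Radius of convergence at 0: 1/4.
At 1/4: a pole of order 1; residue 1/2.
At 1: a logarithmic branch point.
At 11/7: a logarithmic branch point.

Denominator factor (μ - 1/4): pole of order 1 at 1/4, modulus 1/4.
Branch term (7/4)*log(1 - μ/(11/7)): its argument vanishes at μ = 11/7, a logarithmic branch point, modulus 11/7.
Branch term (-10/7)*log(1 - μ/(1)): its argument vanishes at μ = 1, a logarithmic branch point, modulus 1.
The radius of convergence is the smallest modulus among the singular points: 1/4.
The branch terms are analytic at 1/4 and contribute nothing to the residue; only the rational part matters.
At the order-1 pole 1/4 set g(μ) = (μ - (1/4))*(rational part) = 1/2.
Simple pole: residue = g(a) at a = 1/4, which is 1/2.
List the singular points by increasing real part (a conjugate pair: the negative imaginary part first).


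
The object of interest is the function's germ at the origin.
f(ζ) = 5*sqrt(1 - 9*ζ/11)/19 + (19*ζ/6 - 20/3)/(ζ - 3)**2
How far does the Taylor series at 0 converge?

Denominator factor (ζ - 3)^2: pole of order 2 at 3, modulus 3.
Branch term (5/19)*sqrt(1 - ζ/(11/9)): its argument vanishes at ζ = 11/9, a square-root branch point, modulus 11/9.
The radius of convergence is the smallest modulus among the singular points: 11/9.

The radius of convergence is 11/9.


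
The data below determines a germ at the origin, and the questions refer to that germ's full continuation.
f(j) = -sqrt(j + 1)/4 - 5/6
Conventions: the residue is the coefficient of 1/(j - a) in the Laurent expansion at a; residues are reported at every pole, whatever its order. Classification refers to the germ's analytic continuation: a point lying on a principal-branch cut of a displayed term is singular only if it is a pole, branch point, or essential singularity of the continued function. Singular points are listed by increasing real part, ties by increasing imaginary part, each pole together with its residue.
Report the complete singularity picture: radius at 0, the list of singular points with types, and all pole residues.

Radius of convergence at 0: 1.
At -1: an algebraic (square-root) branch point.

Branch term (-1/4)*sqrt(1 - j/(-1)): its argument vanishes at j = -1, a square-root branch point, modulus 1.
The radius of convergence is the smallest modulus among the singular points: 1.


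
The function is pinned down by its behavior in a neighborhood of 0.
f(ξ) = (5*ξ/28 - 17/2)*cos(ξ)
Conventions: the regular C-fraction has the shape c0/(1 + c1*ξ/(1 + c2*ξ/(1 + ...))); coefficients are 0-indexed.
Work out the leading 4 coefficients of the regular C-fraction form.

The regular C-fraction coefficients are [-17/2, 5/238, -28347/1190, 119/5].

Taylor coefficients (expand at 0): a_0 = -17/2, a_1 = 5/28, a_2 = 17/4, a_3 = -5/56.
c0 = a_0 = -17/2. Peel one level at a time: if S = 1 + c*ξ/S' with S'(0) = 1, then c is the ξ-coefficient of S and S' = c*ξ/(S - 1).
S_1 = c0/f = 1 + (5/238)*ξ + (28347/56644)*ξ^2 + ...; c1 = 5/238.
S_2 = c1*ξ/(S_1 - 1) = 1 + (-28347/1190)*ξ + (28347/50)*ξ^2 + ...; c2 = -28347/1190.
S_3 = c2*ξ/(S_2 - 1) = 1 + (119/5)*ξ + ...; c3 = 119/5.


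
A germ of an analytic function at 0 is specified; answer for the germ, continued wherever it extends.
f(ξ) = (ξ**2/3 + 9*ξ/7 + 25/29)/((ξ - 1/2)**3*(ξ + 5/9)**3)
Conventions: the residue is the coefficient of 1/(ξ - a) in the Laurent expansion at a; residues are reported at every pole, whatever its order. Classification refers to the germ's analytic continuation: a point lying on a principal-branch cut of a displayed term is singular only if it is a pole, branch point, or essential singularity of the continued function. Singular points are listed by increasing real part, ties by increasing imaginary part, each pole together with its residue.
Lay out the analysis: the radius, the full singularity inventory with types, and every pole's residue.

Denominator factor (ξ - 1/2)^3: pole of order 3 at 1/2, modulus 1/2.
Denominator factor (ξ + 5/9)^3: pole of order 3 at -5/9, modulus 5/9.
The radius of convergence is the smallest modulus among the singular points: 1/2.
At the order-3 pole -5/9 set g(ξ) = (ξ - (-5/9))^3*f(ξ) = (ξ**2/3 + 9*ξ/7 + 25/29)/(ξ - 1/2)**3.
Order-3 pole: residue = g''(a)/2; g''(-5/9) = -3662422128/502648097, so the residue is -1831211064/502648097.
At the order-3 pole 1/2 set g(ξ) = (ξ - (1/2))^3*f(ξ) = (ξ**2/3 + 9*ξ/7 + 25/29)/(ξ + 5/9)**3.
Order-3 pole: residue = g''(a)/2; g''(1/2) = 3662422128/502648097, so the residue is 1831211064/502648097.
List the singular points by increasing real part (a conjugate pair: the negative imaginary part first).

Radius of convergence at 0: 1/2.
At -5/9: a pole of order 3; residue -1831211064/502648097.
At 1/2: a pole of order 3; residue 1831211064/502648097.


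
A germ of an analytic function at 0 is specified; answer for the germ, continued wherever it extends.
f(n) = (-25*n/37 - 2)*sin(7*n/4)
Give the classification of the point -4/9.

The point is a regular point.

There is no denominator, hence no pole anywhere.
The factor sin(7*n/4) is entire.
So the germ continues analytically to -4/9.


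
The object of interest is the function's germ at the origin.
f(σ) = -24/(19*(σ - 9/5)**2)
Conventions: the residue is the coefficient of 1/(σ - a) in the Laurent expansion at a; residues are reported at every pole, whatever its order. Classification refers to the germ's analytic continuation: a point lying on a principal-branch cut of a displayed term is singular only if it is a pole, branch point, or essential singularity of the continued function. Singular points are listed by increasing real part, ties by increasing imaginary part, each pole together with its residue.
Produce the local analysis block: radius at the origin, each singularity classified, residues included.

Denominator factor (σ - 9/5)^2: pole of order 2 at 9/5, modulus 9/5.
The radius of convergence is the smallest modulus among the singular points: 9/5.
At the order-2 pole 9/5 set g(σ) = (σ - (9/5))^2*f(σ) = -24/19.
Order-2 pole: residue = g'(a); g'(9/5) = 0, so the residue is 0.

Radius of convergence at 0: 9/5.
At 9/5: a pole of order 2; residue 0.


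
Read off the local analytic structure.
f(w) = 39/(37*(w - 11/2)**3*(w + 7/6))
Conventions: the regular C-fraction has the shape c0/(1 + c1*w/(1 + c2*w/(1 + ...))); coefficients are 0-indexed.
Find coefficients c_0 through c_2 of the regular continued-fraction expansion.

Taylor coefficients (expand at 0): a_0 = -1872/344729, a_1 = 44928/26544133, a_2 = -5166720/2043898241.
c0 = a_0 = -1872/344729. Peel one level at a time: if S = 1 + c*w/S' with S'(0) = 1, then c is the w-coefficient of S and S' = c*w/(S - 1).
S_1 = c0/f = 1 + (24/77)*w + (-312/847)*w^2 + ...; c1 = 24/77.
S_2 = c1*w/(S_1 - 1) = 1 + (13/11)*w + ...; c2 = 13/11.

The regular C-fraction coefficients are [-1872/344729, 24/77, 13/11].


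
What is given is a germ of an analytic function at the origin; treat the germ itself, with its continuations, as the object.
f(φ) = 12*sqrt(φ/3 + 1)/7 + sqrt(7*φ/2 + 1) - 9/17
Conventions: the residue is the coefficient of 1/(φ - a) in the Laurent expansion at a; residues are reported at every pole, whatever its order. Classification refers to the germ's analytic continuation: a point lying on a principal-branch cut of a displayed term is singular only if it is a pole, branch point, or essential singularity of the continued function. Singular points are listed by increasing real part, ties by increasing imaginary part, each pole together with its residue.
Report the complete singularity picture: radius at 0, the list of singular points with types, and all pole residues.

Radius of convergence at 0: 2/7.
At -3: an algebraic (square-root) branch point.
At -2/7: an algebraic (square-root) branch point.

Branch term (12/7)*sqrt(1 - φ/(-3)): its argument vanishes at φ = -3, a square-root branch point, modulus 3.
Branch term (1)*sqrt(1 - φ/(-2/7)): its argument vanishes at φ = -2/7, a square-root branch point, modulus 2/7.
The radius of convergence is the smallest modulus among the singular points: 2/7.
List the singular points by increasing real part (a conjugate pair: the negative imaginary part first).


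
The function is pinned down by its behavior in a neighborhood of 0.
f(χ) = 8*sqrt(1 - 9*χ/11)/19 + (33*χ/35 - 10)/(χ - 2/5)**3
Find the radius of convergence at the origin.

Denominator factor (χ - 2/5)^3: pole of order 3 at 2/5, modulus 2/5.
Branch term (8/19)*sqrt(1 - χ/(11/9)): its argument vanishes at χ = 11/9, a square-root branch point, modulus 11/9.
The radius of convergence is the smallest modulus among the singular points: 2/5.

The radius of convergence is 2/5.


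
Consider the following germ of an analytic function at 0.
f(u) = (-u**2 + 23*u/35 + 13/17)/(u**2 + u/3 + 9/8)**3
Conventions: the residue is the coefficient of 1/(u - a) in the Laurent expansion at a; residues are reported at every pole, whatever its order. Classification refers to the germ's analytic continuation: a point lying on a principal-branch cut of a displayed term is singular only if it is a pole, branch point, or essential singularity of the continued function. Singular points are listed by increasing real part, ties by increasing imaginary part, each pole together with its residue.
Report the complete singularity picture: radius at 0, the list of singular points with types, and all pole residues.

Radius of convergence at 0: (3/4)*sqrt(2).
At (-1/6) - ((1/12)*sqrt(158))*i: a pole of order 3; residue ((907983/293358205)*sqrt(158))*i.
At (-1/6) + ((1/12)*sqrt(158))*i: a pole of order 3; residue -((907983/293358205)*sqrt(158))*i.

Denominator factor (u**2 + u/3 + 9/8)^3: discriminant -79/18, complex-conjugate roots (-1/6) + ((1/12)*sqrt(158))*i and (-1/6) - ((1/12)*sqrt(158))*i; poles of order 3, moduli (3/4)*sqrt(2) and (3/4)*sqrt(2).
The radius of convergence is the smallest modulus among the singular points: (3/4)*sqrt(2).
The factor u**2 + u/3 + 9/8 splits as (u - a)(u - a') with a = (-1/6) - ((1/12)*sqrt(158))*i, a' = (-1/6) + ((1/12)*sqrt(158))*i. At the order-3 pole a set g(u) = (u - a)^3*f(u) = [-u**2 + 23*u/35 + 13/17] / (u - a')^3.
Order-3 pole: residue = g''(a)/2; g''((-1/6) - ((1/12)*sqrt(158))*i) = ((1815966/293358205)*sqrt(158))*i, so the residue is ((907983/293358205)*sqrt(158))*i.
The factor u**2 + u/3 + 9/8 splits as (u - a)(u - a') with a = (-1/6) + ((1/12)*sqrt(158))*i, a' = (-1/6) - ((1/12)*sqrt(158))*i. At the order-3 pole a set g(u) = (u - a)^3*f(u) = [-u**2 + 23*u/35 + 13/17] / (u - a')^3.
Order-3 pole: residue = g''(a)/2; g''((-1/6) + ((1/12)*sqrt(158))*i) = -((1815966/293358205)*sqrt(158))*i, so the residue is -((907983/293358205)*sqrt(158))*i.
List the singular points by increasing real part (a conjugate pair: the negative imaginary part first).
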